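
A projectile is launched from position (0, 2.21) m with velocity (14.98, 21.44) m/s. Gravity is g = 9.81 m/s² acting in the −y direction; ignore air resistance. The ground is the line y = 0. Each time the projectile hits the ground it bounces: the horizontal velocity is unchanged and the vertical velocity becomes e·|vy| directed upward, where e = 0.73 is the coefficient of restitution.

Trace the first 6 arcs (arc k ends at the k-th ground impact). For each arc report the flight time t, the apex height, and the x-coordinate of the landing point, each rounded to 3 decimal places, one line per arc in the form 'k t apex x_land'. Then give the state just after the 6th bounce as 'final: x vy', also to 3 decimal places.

1 4.472 25.639 66.988
2 3.338 13.663 116.990
3 2.437 7.281 153.492
4 1.779 3.880 180.139
5 1.299 2.068 199.591
6 0.948 1.102 213.791
final: 213.791 3.394

Arc 1: start y=2.210, vy=21.440 → t=4.472, apex=25.639, x_land=66.988, impact vy=-22.428
  bounce: vy ← 0.73·22.428 = 16.373
Arc 2: start y=0.000, vy=16.373 → t=3.338, apex=13.663, x_land=116.990, impact vy=-16.373
  bounce: vy ← 0.73·16.373 = 11.952
Arc 3: start y=0.000, vy=11.952 → t=2.437, apex=7.281, x_land=153.492, impact vy=-11.952
  bounce: vy ← 0.73·11.952 = 8.725
Arc 4: start y=0.000, vy=8.725 → t=1.779, apex=3.880, x_land=180.139, impact vy=-8.725
  bounce: vy ← 0.73·8.725 = 6.369
Arc 5: start y=0.000, vy=6.369 → t=1.299, apex=2.068, x_land=199.591, impact vy=-6.369
  bounce: vy ← 0.73·6.369 = 4.650
Arc 6: start y=0.000, vy=4.650 → t=0.948, apex=1.102, x_land=213.791, impact vy=-4.650
  bounce: vy ← 0.73·4.650 = 3.394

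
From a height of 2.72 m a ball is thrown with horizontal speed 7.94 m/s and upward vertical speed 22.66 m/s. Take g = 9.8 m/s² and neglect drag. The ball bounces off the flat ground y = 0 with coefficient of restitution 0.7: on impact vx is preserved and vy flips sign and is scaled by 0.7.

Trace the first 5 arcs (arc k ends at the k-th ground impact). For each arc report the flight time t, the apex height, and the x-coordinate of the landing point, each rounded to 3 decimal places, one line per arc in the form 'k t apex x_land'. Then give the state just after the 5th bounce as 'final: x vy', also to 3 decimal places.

Arc 1: start y=2.720, vy=22.660 → t=4.742, apex=28.918, x_land=37.648, impact vy=-23.807
  bounce: vy ← 0.7·23.807 = 16.665
Arc 2: start y=0.000, vy=16.665 → t=3.401, apex=14.170, x_land=64.652, impact vy=-16.665
  bounce: vy ← 0.7·16.665 = 11.666
Arc 3: start y=0.000, vy=11.666 → t=2.381, apex=6.943, x_land=83.555, impact vy=-11.666
  bounce: vy ← 0.7·11.666 = 8.166
Arc 4: start y=0.000, vy=8.166 → t=1.667, apex=3.402, x_land=96.787, impact vy=-8.166
  bounce: vy ← 0.7·8.166 = 5.716
Arc 5: start y=0.000, vy=5.716 → t=1.167, apex=1.667, x_land=106.050, impact vy=-5.716
  bounce: vy ← 0.7·5.716 = 4.001

1 4.742 28.918 37.648
2 3.401 14.170 64.652
3 2.381 6.943 83.555
4 1.667 3.402 96.787
5 1.167 1.667 106.050
final: 106.050 4.001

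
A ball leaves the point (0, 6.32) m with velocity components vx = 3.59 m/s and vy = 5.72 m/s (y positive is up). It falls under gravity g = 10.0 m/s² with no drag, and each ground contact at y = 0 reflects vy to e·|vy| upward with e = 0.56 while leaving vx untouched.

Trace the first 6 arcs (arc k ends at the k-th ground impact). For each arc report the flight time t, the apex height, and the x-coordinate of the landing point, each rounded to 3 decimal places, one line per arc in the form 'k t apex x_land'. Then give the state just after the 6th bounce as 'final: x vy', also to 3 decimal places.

Arc 1: start y=6.320, vy=5.720 → t=1.833, apex=7.956, x_land=6.582, impact vy=-12.614
  bounce: vy ← 0.56·12.614 = 7.064
Arc 2: start y=0.000, vy=7.064 → t=1.413, apex=2.495, x_land=11.654, impact vy=-7.064
  bounce: vy ← 0.56·7.064 = 3.956
Arc 3: start y=0.000, vy=3.956 → t=0.791, apex=0.782, x_land=14.494, impact vy=-3.956
  bounce: vy ← 0.56·3.956 = 2.215
Arc 4: start y=0.000, vy=2.215 → t=0.443, apex=0.245, x_land=16.085, impact vy=-2.215
  bounce: vy ← 0.56·2.215 = 1.241
Arc 5: start y=0.000, vy=1.241 → t=0.248, apex=0.077, x_land=16.975, impact vy=-1.241
  bounce: vy ← 0.56·1.241 = 0.695
Arc 6: start y=0.000, vy=0.695 → t=0.139, apex=0.024, x_land=17.474, impact vy=-0.695
  bounce: vy ← 0.56·0.695 = 0.389

1 1.833 7.956 6.582
2 1.413 2.495 11.654
3 0.791 0.782 14.494
4 0.443 0.245 16.085
5 0.248 0.077 16.975
6 0.139 0.024 17.474
final: 17.474 0.389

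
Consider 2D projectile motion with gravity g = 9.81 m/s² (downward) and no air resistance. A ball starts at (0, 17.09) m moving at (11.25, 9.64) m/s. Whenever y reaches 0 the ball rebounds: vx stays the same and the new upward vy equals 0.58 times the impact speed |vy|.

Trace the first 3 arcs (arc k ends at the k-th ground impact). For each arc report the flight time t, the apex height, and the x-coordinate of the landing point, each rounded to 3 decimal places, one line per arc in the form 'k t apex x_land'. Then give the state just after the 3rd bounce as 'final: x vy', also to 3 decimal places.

Arc 1: start y=17.090, vy=9.640 → t=3.092, apex=21.826, x_land=34.787, impact vy=-20.694
  bounce: vy ← 0.58·20.694 = 12.002
Arc 2: start y=0.000, vy=12.002 → t=2.447, apex=7.342, x_land=62.315, impact vy=-12.002
  bounce: vy ← 0.58·12.002 = 6.961
Arc 3: start y=0.000, vy=6.961 → t=1.419, apex=2.470, x_land=78.282, impact vy=-6.961
  bounce: vy ← 0.58·6.961 = 4.038

1 3.092 21.826 34.787
2 2.447 7.342 62.315
3 1.419 2.470 78.282
final: 78.282 4.038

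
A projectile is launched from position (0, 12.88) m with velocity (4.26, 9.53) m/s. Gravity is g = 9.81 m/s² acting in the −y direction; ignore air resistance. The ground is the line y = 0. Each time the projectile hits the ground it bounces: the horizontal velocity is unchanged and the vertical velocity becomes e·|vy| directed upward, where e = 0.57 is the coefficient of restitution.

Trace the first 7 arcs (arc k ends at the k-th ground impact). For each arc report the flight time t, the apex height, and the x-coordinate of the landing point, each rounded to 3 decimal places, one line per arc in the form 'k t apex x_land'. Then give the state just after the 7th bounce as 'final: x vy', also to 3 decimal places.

Arc 1: start y=12.880, vy=9.530 → t=2.861, apex=17.509, x_land=12.187, impact vy=-18.534
  bounce: vy ← 0.57·18.534 = 10.565
Arc 2: start y=0.000, vy=10.565 → t=2.154, apex=5.689, x_land=21.362, impact vy=-10.565
  bounce: vy ← 0.57·10.565 = 6.022
Arc 3: start y=0.000, vy=6.022 → t=1.228, apex=1.848, x_land=26.592, impact vy=-6.022
  bounce: vy ← 0.57·6.022 = 3.432
Arc 4: start y=0.000, vy=3.432 → t=0.700, apex=0.600, x_land=29.574, impact vy=-3.432
  bounce: vy ← 0.57·3.432 = 1.956
Arc 5: start y=0.000, vy=1.956 → t=0.399, apex=0.195, x_land=31.273, impact vy=-1.956
  bounce: vy ← 0.57·1.956 = 1.115
Arc 6: start y=0.000, vy=1.115 → t=0.227, apex=0.063, x_land=32.241, impact vy=-1.115
  bounce: vy ← 0.57·1.115 = 0.636
Arc 7: start y=0.000, vy=0.636 → t=0.130, apex=0.021, x_land=32.793, impact vy=-0.636
  bounce: vy ← 0.57·0.636 = 0.362

1 2.861 17.509 12.187
2 2.154 5.689 21.362
3 1.228 1.848 26.592
4 0.700 0.600 29.574
5 0.399 0.195 31.273
6 0.227 0.063 32.241
7 0.130 0.021 32.793
final: 32.793 0.362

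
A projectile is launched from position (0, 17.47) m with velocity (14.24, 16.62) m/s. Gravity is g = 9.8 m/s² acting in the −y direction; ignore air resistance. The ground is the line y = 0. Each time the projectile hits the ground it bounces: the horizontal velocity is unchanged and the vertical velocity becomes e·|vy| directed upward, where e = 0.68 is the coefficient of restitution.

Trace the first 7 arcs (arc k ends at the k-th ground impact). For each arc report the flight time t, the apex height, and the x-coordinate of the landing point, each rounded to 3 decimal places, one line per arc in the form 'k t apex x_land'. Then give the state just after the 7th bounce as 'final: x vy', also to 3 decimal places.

1 4.234 31.563 60.291
2 3.452 14.595 109.443
3 2.347 6.749 142.866
4 1.596 3.121 165.594
5 1.085 1.443 181.049
6 0.738 0.667 191.558
7 0.502 0.309 198.705
final: 198.705 1.672

Arc 1: start y=17.470, vy=16.620 → t=4.234, apex=31.563, x_land=60.291, impact vy=-24.872
  bounce: vy ← 0.68·24.872 = 16.913
Arc 2: start y=0.000, vy=16.913 → t=3.452, apex=14.595, x_land=109.443, impact vy=-16.913
  bounce: vy ← 0.68·16.913 = 11.501
Arc 3: start y=0.000, vy=11.501 → t=2.347, apex=6.749, x_land=142.866, impact vy=-11.501
  bounce: vy ← 0.68·11.501 = 7.821
Arc 4: start y=0.000, vy=7.821 → t=1.596, apex=3.121, x_land=165.594, impact vy=-7.821
  bounce: vy ← 0.68·7.821 = 5.318
Arc 5: start y=0.000, vy=5.318 → t=1.085, apex=1.443, x_land=181.049, impact vy=-5.318
  bounce: vy ← 0.68·5.318 = 3.616
Arc 6: start y=0.000, vy=3.616 → t=0.738, apex=0.667, x_land=191.558, impact vy=-3.616
  bounce: vy ← 0.68·3.616 = 2.459
Arc 7: start y=0.000, vy=2.459 → t=0.502, apex=0.309, x_land=198.705, impact vy=-2.459
  bounce: vy ← 0.68·2.459 = 1.672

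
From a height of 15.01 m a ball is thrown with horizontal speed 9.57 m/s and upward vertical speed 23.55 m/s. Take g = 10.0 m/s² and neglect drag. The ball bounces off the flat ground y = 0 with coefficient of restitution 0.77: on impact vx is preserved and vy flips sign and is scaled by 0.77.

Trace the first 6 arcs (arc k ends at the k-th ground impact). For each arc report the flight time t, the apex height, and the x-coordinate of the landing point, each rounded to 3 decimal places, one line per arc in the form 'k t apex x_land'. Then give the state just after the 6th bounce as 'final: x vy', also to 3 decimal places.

1 5.279 42.740 50.517
2 4.502 25.341 93.606
3 3.467 15.024 126.785
4 2.670 8.908 152.332
5 2.056 5.282 172.003
6 1.583 3.131 187.151
final: 187.151 6.094

Arc 1: start y=15.010, vy=23.550 → t=5.279, apex=42.740, x_land=50.517, impact vy=-29.237
  bounce: vy ← 0.77·29.237 = 22.512
Arc 2: start y=0.000, vy=22.512 → t=4.502, apex=25.341, x_land=93.606, impact vy=-22.512
  bounce: vy ← 0.77·22.512 = 17.335
Arc 3: start y=0.000, vy=17.335 → t=3.467, apex=15.024, x_land=126.785, impact vy=-17.335
  bounce: vy ← 0.77·17.335 = 13.348
Arc 4: start y=0.000, vy=13.348 → t=2.670, apex=8.908, x_land=152.332, impact vy=-13.348
  bounce: vy ← 0.77·13.348 = 10.278
Arc 5: start y=0.000, vy=10.278 → t=2.056, apex=5.282, x_land=172.003, impact vy=-10.278
  bounce: vy ← 0.77·10.278 = 7.914
Arc 6: start y=0.000, vy=7.914 → t=1.583, apex=3.131, x_land=187.151, impact vy=-7.914
  bounce: vy ← 0.77·7.914 = 6.094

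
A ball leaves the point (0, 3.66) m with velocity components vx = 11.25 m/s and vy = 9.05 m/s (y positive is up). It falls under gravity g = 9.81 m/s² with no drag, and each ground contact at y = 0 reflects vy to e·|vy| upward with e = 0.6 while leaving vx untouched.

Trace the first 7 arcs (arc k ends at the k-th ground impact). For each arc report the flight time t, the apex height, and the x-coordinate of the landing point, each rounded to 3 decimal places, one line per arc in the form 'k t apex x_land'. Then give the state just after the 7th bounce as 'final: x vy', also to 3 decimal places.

Arc 1: start y=3.660, vy=9.050 → t=2.186, apex=7.834, x_land=24.596, impact vy=-12.398
  bounce: vy ← 0.6·12.398 = 7.439
Arc 2: start y=0.000, vy=7.439 → t=1.517, apex=2.820, x_land=41.658, impact vy=-7.439
  bounce: vy ← 0.6·7.439 = 4.463
Arc 3: start y=0.000, vy=4.463 → t=0.910, apex=1.015, x_land=51.895, impact vy=-4.463
  bounce: vy ← 0.6·4.463 = 2.678
Arc 4: start y=0.000, vy=2.678 → t=0.546, apex=0.366, x_land=58.037, impact vy=-2.678
  bounce: vy ← 0.6·2.678 = 1.607
Arc 5: start y=0.000, vy=1.607 → t=0.328, apex=0.132, x_land=61.722, impact vy=-1.607
  bounce: vy ← 0.6·1.607 = 0.964
Arc 6: start y=0.000, vy=0.964 → t=0.197, apex=0.047, x_land=63.933, impact vy=-0.964
  bounce: vy ← 0.6·0.964 = 0.578
Arc 7: start y=0.000, vy=0.578 → t=0.118, apex=0.017, x_land=65.260, impact vy=-0.578
  bounce: vy ← 0.6·0.578 = 0.347

1 2.186 7.834 24.596
2 1.517 2.820 41.658
3 0.910 1.015 51.895
4 0.546 0.366 58.037
5 0.328 0.132 61.722
6 0.197 0.047 63.933
7 0.118 0.017 65.260
final: 65.260 0.347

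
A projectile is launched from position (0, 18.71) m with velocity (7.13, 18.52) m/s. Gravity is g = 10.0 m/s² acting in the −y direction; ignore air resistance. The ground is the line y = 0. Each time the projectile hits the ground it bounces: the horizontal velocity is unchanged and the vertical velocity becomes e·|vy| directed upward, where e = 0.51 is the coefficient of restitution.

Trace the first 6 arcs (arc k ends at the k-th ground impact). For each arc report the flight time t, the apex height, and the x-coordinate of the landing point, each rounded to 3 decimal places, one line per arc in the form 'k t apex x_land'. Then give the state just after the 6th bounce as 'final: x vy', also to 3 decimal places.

Arc 1: start y=18.710, vy=18.520 → t=4.530, apex=35.860, x_land=32.299, impact vy=-26.780
  bounce: vy ← 0.51·26.780 = 13.658
Arc 2: start y=0.000, vy=13.658 → t=2.732, apex=9.327, x_land=51.776, impact vy=-13.658
  bounce: vy ← 0.51·13.658 = 6.966
Arc 3: start y=0.000, vy=6.966 → t=1.393, apex=2.426, x_land=61.708, impact vy=-6.966
  bounce: vy ← 0.51·6.966 = 3.552
Arc 4: start y=0.000, vy=3.552 → t=0.710, apex=0.631, x_land=66.774, impact vy=-3.552
  bounce: vy ← 0.51·3.552 = 1.812
Arc 5: start y=0.000, vy=1.812 → t=0.362, apex=0.164, x_land=69.358, impact vy=-1.812
  bounce: vy ← 0.51·1.812 = 0.924
Arc 6: start y=0.000, vy=0.924 → t=0.185, apex=0.043, x_land=70.675, impact vy=-0.924
  bounce: vy ← 0.51·0.924 = 0.471

1 4.530 35.860 32.299
2 2.732 9.327 51.776
3 1.393 2.426 61.708
4 0.710 0.631 66.774
5 0.362 0.164 69.358
6 0.185 0.043 70.675
final: 70.675 0.471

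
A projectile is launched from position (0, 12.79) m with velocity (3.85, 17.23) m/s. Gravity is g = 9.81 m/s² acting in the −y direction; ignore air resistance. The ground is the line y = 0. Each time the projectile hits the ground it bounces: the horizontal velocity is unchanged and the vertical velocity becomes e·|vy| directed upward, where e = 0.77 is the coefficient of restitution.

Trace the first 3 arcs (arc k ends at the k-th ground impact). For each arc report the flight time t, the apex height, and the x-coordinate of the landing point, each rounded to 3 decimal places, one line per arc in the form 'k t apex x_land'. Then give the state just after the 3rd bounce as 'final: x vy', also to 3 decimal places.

1 4.142 27.921 15.948
2 3.674 16.554 30.093
3 2.829 9.815 40.986
final: 40.986 10.685

Arc 1: start y=12.790, vy=17.230 → t=4.142, apex=27.921, x_land=15.948, impact vy=-23.405
  bounce: vy ← 0.77·23.405 = 18.022
Arc 2: start y=0.000, vy=18.022 → t=3.674, apex=16.554, x_land=30.093, impact vy=-18.022
  bounce: vy ← 0.77·18.022 = 13.877
Arc 3: start y=0.000, vy=13.877 → t=2.829, apex=9.815, x_land=40.986, impact vy=-13.877
  bounce: vy ← 0.77·13.877 = 10.685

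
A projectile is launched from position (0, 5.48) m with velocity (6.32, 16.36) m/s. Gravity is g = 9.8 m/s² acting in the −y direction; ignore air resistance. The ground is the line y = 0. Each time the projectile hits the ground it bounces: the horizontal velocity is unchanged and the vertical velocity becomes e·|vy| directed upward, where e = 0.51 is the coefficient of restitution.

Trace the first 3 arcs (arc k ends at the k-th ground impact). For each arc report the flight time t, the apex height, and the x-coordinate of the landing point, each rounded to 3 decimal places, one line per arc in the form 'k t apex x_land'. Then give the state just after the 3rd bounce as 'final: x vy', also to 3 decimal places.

1 3.646 19.136 23.040
2 2.016 4.977 35.779
3 1.028 1.295 42.276
final: 42.276 2.569

Arc 1: start y=5.480, vy=16.360 → t=3.646, apex=19.136, x_land=23.040, impact vy=-19.366
  bounce: vy ← 0.51·19.366 = 9.877
Arc 2: start y=0.000, vy=9.877 → t=2.016, apex=4.977, x_land=35.779, impact vy=-9.877
  bounce: vy ← 0.51·9.877 = 5.037
Arc 3: start y=0.000, vy=5.037 → t=1.028, apex=1.295, x_land=42.276, impact vy=-5.037
  bounce: vy ← 0.51·5.037 = 2.569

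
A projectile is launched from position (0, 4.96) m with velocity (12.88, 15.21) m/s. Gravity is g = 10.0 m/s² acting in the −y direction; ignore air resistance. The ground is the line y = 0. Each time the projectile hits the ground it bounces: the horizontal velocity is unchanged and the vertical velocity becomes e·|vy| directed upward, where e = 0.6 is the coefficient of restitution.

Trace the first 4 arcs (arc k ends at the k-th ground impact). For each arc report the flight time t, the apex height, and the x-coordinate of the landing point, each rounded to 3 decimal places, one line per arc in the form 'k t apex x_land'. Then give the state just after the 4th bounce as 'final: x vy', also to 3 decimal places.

1 3.339 16.527 43.007
2 2.182 5.950 71.108
3 1.309 2.142 87.968
4 0.785 0.771 98.084
final: 98.084 2.356

Arc 1: start y=4.960, vy=15.210 → t=3.339, apex=16.527, x_land=43.007, impact vy=-18.181
  bounce: vy ← 0.6·18.181 = 10.909
Arc 2: start y=0.000, vy=10.909 → t=2.182, apex=5.950, x_land=71.108, impact vy=-10.909
  bounce: vy ← 0.6·10.909 = 6.545
Arc 3: start y=0.000, vy=6.545 → t=1.309, apex=2.142, x_land=87.968, impact vy=-6.545
  bounce: vy ← 0.6·6.545 = 3.927
Arc 4: start y=0.000, vy=3.927 → t=0.785, apex=0.771, x_land=98.084, impact vy=-3.927
  bounce: vy ← 0.6·3.927 = 2.356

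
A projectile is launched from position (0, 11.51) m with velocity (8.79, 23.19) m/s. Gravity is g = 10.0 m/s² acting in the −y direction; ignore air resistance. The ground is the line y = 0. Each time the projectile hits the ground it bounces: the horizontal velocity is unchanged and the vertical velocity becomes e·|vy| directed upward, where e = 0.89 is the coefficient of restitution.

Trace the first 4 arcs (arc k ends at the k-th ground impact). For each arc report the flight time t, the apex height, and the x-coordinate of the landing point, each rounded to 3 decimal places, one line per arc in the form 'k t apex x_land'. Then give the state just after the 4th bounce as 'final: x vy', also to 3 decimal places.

Arc 1: start y=11.510, vy=23.190 → t=5.090, apex=38.399, x_land=44.743, impact vy=-27.712
  bounce: vy ← 0.89·27.712 = 24.664
Arc 2: start y=0.000, vy=24.664 → t=4.933, apex=30.416, x_land=88.103, impact vy=-24.664
  bounce: vy ← 0.89·24.664 = 21.951
Arc 3: start y=0.000, vy=21.951 → t=4.390, apex=24.092, x_land=126.692, impact vy=-21.951
  bounce: vy ← 0.89·21.951 = 19.536
Arc 4: start y=0.000, vy=19.536 → t=3.907, apex=19.083, x_land=161.037, impact vy=-19.536
  bounce: vy ← 0.89·19.536 = 17.387

1 5.090 38.399 44.743
2 4.933 30.416 88.103
3 4.390 24.092 126.692
4 3.907 19.083 161.037
final: 161.037 17.387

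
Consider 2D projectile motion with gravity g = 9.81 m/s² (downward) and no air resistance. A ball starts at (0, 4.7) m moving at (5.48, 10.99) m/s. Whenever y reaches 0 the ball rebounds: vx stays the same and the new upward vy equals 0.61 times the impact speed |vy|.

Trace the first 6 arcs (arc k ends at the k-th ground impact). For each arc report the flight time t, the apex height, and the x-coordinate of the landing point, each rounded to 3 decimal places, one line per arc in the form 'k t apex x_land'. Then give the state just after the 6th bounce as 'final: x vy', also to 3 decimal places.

Arc 1: start y=4.700, vy=10.990 → t=2.608, apex=10.856, x_land=14.292, impact vy=-14.594
  bounce: vy ← 0.61·14.594 = 8.903
Arc 2: start y=0.000, vy=8.903 → t=1.815, apex=4.040, x_land=24.238, impact vy=-8.903
  bounce: vy ← 0.61·8.903 = 5.431
Arc 3: start y=0.000, vy=5.431 → t=1.107, apex=1.503, x_land=30.305, impact vy=-5.431
  bounce: vy ← 0.61·5.431 = 3.313
Arc 4: start y=0.000, vy=3.313 → t=0.675, apex=0.559, x_land=34.006, impact vy=-3.313
  bounce: vy ← 0.61·3.313 = 2.021
Arc 5: start y=0.000, vy=2.021 → t=0.412, apex=0.208, x_land=36.264, impact vy=-2.021
  bounce: vy ← 0.61·2.021 = 1.233
Arc 6: start y=0.000, vy=1.233 → t=0.251, apex=0.077, x_land=37.641, impact vy=-1.233
  bounce: vy ← 0.61·1.233 = 0.752

1 2.608 10.856 14.292
2 1.815 4.040 24.238
3 1.107 1.503 30.305
4 0.675 0.559 34.006
5 0.412 0.208 36.264
6 0.251 0.077 37.641
final: 37.641 0.752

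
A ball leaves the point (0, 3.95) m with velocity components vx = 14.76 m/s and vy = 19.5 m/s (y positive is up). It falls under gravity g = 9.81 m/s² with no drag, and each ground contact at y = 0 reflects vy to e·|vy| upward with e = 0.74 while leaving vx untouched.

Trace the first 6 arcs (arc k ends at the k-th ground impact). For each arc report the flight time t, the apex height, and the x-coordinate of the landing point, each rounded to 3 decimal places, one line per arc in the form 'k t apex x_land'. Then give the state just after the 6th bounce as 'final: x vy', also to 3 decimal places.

1 4.169 23.331 61.530
2 3.228 12.776 109.173
3 2.389 6.996 144.428
4 1.768 3.831 170.517
5 1.308 2.098 189.823
6 0.968 1.149 204.109
final: 204.109 3.513

Arc 1: start y=3.950, vy=19.500 → t=4.169, apex=23.331, x_land=61.530, impact vy=-21.395
  bounce: vy ← 0.74·21.395 = 15.832
Arc 2: start y=0.000, vy=15.832 → t=3.228, apex=12.776, x_land=109.173, impact vy=-15.832
  bounce: vy ← 0.74·15.832 = 11.716
Arc 3: start y=0.000, vy=11.716 → t=2.389, apex=6.996, x_land=144.428, impact vy=-11.716
  bounce: vy ← 0.74·11.716 = 8.670
Arc 4: start y=0.000, vy=8.670 → t=1.768, apex=3.831, x_land=170.517, impact vy=-8.670
  bounce: vy ← 0.74·8.670 = 6.416
Arc 5: start y=0.000, vy=6.416 → t=1.308, apex=2.098, x_land=189.823, impact vy=-6.416
  bounce: vy ← 0.74·6.416 = 4.748
Arc 6: start y=0.000, vy=4.748 → t=0.968, apex=1.149, x_land=204.109, impact vy=-4.748
  bounce: vy ← 0.74·4.748 = 3.513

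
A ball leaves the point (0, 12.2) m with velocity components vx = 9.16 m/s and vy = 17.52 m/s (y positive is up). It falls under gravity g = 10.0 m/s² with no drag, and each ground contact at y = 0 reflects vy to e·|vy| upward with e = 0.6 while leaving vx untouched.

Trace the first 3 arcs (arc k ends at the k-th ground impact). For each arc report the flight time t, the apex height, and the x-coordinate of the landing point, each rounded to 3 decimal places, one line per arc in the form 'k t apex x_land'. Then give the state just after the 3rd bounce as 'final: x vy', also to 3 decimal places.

1 4.099 27.548 37.549
2 2.817 9.917 63.350
3 1.690 3.570 78.830
final: 78.830 5.070

Arc 1: start y=12.200, vy=17.520 → t=4.099, apex=27.548, x_land=37.549, impact vy=-23.472
  bounce: vy ← 0.6·23.472 = 14.083
Arc 2: start y=0.000, vy=14.083 → t=2.817, apex=9.917, x_land=63.350, impact vy=-14.083
  bounce: vy ← 0.6·14.083 = 8.450
Arc 3: start y=0.000, vy=8.450 → t=1.690, apex=3.570, x_land=78.830, impact vy=-8.450
  bounce: vy ← 0.6·8.450 = 5.070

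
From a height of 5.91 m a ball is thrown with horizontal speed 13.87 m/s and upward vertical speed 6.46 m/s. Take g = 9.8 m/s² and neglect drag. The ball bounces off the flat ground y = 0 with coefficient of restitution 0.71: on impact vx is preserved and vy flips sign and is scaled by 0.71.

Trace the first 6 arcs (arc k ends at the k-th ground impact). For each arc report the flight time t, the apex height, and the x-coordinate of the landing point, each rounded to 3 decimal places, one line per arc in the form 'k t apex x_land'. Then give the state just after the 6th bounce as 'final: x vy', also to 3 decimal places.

1 1.940 8.039 26.909
2 1.819 4.053 52.136
3 1.291 2.043 70.047
4 0.917 1.030 82.765
5 0.651 0.519 91.794
6 0.462 0.262 98.204
final: 98.204 1.608

Arc 1: start y=5.910, vy=6.460 → t=1.940, apex=8.039, x_land=26.909, impact vy=-12.553
  bounce: vy ← 0.71·12.553 = 8.912
Arc 2: start y=0.000, vy=8.912 → t=1.819, apex=4.053, x_land=52.136, impact vy=-8.912
  bounce: vy ← 0.71·8.912 = 6.328
Arc 3: start y=0.000, vy=6.328 → t=1.291, apex=2.043, x_land=70.047, impact vy=-6.328
  bounce: vy ← 0.71·6.328 = 4.493
Arc 4: start y=0.000, vy=4.493 → t=0.917, apex=1.030, x_land=82.765, impact vy=-4.493
  bounce: vy ← 0.71·4.493 = 3.190
Arc 5: start y=0.000, vy=3.190 → t=0.651, apex=0.519, x_land=91.794, impact vy=-3.190
  bounce: vy ← 0.71·3.190 = 2.265
Arc 6: start y=0.000, vy=2.265 → t=0.462, apex=0.262, x_land=98.204, impact vy=-2.265
  bounce: vy ← 0.71·2.265 = 1.608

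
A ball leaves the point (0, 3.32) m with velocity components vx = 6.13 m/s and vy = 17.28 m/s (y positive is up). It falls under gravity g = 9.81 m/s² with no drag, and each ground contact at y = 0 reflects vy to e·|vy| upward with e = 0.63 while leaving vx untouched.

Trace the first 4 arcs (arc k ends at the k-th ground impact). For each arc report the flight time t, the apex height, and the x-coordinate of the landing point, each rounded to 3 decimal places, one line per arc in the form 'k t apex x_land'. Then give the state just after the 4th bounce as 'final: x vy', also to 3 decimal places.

Arc 1: start y=3.320, vy=17.280 → t=3.706, apex=18.539, x_land=22.715, impact vy=-19.072
  bounce: vy ← 0.63·19.072 = 12.015
Arc 2: start y=0.000, vy=12.015 → t=2.450, apex=7.358, x_land=37.731, impact vy=-12.015
  bounce: vy ← 0.63·12.015 = 7.570
Arc 3: start y=0.000, vy=7.570 → t=1.543, apex=2.920, x_land=47.191, impact vy=-7.570
  bounce: vy ← 0.63·7.570 = 4.769
Arc 4: start y=0.000, vy=4.769 → t=0.972, apex=1.159, x_land=53.151, impact vy=-4.769
  bounce: vy ← 0.63·4.769 = 3.004

1 3.706 18.539 22.715
2 2.450 7.358 37.731
3 1.543 2.920 47.191
4 0.972 1.159 53.151
final: 53.151 3.004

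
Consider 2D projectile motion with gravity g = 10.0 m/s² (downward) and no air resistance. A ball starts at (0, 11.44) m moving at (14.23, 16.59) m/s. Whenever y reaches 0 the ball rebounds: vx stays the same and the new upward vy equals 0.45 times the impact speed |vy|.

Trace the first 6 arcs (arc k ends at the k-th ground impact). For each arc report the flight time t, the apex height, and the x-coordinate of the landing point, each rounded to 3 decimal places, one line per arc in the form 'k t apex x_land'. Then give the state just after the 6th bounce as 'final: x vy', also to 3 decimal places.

1 3.904 25.201 55.555
2 2.021 5.103 84.307
3 0.909 1.033 97.246
4 0.409 0.209 103.068
5 0.184 0.042 105.688
6 0.083 0.009 106.867
final: 106.867 0.186

Arc 1: start y=11.440, vy=16.590 → t=3.904, apex=25.201, x_land=55.555, impact vy=-22.451
  bounce: vy ← 0.45·22.451 = 10.103
Arc 2: start y=0.000, vy=10.103 → t=2.021, apex=5.103, x_land=84.307, impact vy=-10.103
  bounce: vy ← 0.45·10.103 = 4.546
Arc 3: start y=0.000, vy=4.546 → t=0.909, apex=1.033, x_land=97.246, impact vy=-4.546
  bounce: vy ← 0.45·4.546 = 2.046
Arc 4: start y=0.000, vy=2.046 → t=0.409, apex=0.209, x_land=103.068, impact vy=-2.046
  bounce: vy ← 0.45·2.046 = 0.921
Arc 5: start y=0.000, vy=0.921 → t=0.184, apex=0.042, x_land=105.688, impact vy=-0.921
  bounce: vy ← 0.45·0.921 = 0.414
Arc 6: start y=0.000, vy=0.414 → t=0.083, apex=0.009, x_land=106.867, impact vy=-0.414
  bounce: vy ← 0.45·0.414 = 0.186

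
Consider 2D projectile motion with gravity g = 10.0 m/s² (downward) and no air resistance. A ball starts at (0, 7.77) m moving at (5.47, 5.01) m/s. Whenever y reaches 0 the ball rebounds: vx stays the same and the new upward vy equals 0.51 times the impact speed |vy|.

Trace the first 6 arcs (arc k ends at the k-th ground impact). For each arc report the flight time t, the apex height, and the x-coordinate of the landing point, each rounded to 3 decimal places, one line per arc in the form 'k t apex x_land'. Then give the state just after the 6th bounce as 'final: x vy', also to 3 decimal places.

1 1.845 9.025 10.089
2 1.370 2.347 17.585
3 0.699 0.611 21.408
4 0.356 0.159 23.358
5 0.182 0.041 24.352
6 0.093 0.011 24.859
final: 24.859 0.236

Arc 1: start y=7.770, vy=5.010 → t=1.845, apex=9.025, x_land=10.089, impact vy=-13.435
  bounce: vy ← 0.51·13.435 = 6.852
Arc 2: start y=0.000, vy=6.852 → t=1.370, apex=2.347, x_land=17.585, impact vy=-6.852
  bounce: vy ← 0.51·6.852 = 3.494
Arc 3: start y=0.000, vy=3.494 → t=0.699, apex=0.611, x_land=21.408, impact vy=-3.494
  bounce: vy ← 0.51·3.494 = 1.782
Arc 4: start y=0.000, vy=1.782 → t=0.356, apex=0.159, x_land=23.358, impact vy=-1.782
  bounce: vy ← 0.51·1.782 = 0.909
Arc 5: start y=0.000, vy=0.909 → t=0.182, apex=0.041, x_land=24.352, impact vy=-0.909
  bounce: vy ← 0.51·0.909 = 0.464
Arc 6: start y=0.000, vy=0.464 → t=0.093, apex=0.011, x_land=24.859, impact vy=-0.464
  bounce: vy ← 0.51·0.464 = 0.236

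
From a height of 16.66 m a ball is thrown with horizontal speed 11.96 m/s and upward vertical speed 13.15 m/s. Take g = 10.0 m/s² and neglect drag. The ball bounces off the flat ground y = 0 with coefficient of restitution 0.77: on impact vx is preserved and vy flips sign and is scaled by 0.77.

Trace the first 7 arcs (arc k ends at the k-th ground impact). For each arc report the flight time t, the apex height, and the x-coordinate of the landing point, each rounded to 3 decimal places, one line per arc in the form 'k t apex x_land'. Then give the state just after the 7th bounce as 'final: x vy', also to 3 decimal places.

Arc 1: start y=16.660, vy=13.150 → t=3.565, apex=25.306, x_land=42.634, impact vy=-22.497
  bounce: vy ← 0.77·22.497 = 17.323
Arc 2: start y=0.000, vy=17.323 → t=3.465, apex=15.004, x_land=84.070, impact vy=-17.323
  bounce: vy ← 0.77·17.323 = 13.339
Arc 3: start y=0.000, vy=13.339 → t=2.668, apex=8.896, x_land=115.976, impact vy=-13.339
  bounce: vy ← 0.77·13.339 = 10.271
Arc 4: start y=0.000, vy=10.271 → t=2.054, apex=5.274, x_land=140.544, impact vy=-10.271
  bounce: vy ← 0.77·10.271 = 7.908
Arc 5: start y=0.000, vy=7.908 → t=1.582, apex=3.127, x_land=159.461, impact vy=-7.908
  bounce: vy ← 0.77·7.908 = 6.089
Arc 6: start y=0.000, vy=6.089 → t=1.218, apex=1.854, x_land=174.027, impact vy=-6.089
  bounce: vy ← 0.77·6.089 = 4.689
Arc 7: start y=0.000, vy=4.689 → t=0.938, apex=1.099, x_land=185.243, impact vy=-4.689
  bounce: vy ← 0.77·4.689 = 3.610

1 3.565 25.306 42.634
2 3.465 15.004 84.070
3 2.668 8.896 115.976
4 2.054 5.274 140.544
5 1.582 3.127 159.461
6 1.218 1.854 174.027
7 0.938 1.099 185.243
final: 185.243 3.610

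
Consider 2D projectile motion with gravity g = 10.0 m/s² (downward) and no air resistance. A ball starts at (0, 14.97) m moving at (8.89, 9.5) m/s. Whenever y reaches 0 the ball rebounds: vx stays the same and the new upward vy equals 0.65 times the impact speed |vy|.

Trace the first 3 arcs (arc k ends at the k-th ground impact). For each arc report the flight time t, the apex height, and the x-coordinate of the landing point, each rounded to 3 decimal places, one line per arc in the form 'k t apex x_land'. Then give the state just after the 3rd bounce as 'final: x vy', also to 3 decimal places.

Arc 1: start y=14.970, vy=9.500 → t=2.924, apex=19.483, x_land=25.994, impact vy=-19.740
  bounce: vy ← 0.65·19.740 = 12.831
Arc 2: start y=0.000, vy=12.831 → t=2.566, apex=8.231, x_land=48.807, impact vy=-12.831
  bounce: vy ← 0.65·12.831 = 8.340
Arc 3: start y=0.000, vy=8.340 → t=1.668, apex=3.478, x_land=63.635, impact vy=-8.340
  bounce: vy ← 0.65·8.340 = 5.421

1 2.924 19.483 25.994
2 2.566 8.231 48.807
3 1.668 3.478 63.635
final: 63.635 5.421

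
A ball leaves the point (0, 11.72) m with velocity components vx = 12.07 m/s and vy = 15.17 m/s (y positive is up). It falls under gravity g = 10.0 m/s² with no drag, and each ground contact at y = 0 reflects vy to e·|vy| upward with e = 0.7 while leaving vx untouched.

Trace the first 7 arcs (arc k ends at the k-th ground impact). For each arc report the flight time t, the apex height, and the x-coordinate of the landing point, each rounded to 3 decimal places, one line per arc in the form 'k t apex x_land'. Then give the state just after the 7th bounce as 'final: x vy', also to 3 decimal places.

1 3.672 23.226 44.325
2 3.017 11.381 80.745
3 2.112 5.577 106.239
4 1.479 2.733 124.085
5 1.035 1.339 136.577
6 0.724 0.656 145.321
7 0.507 0.321 151.442
final: 151.442 1.775

Arc 1: start y=11.720, vy=15.170 → t=3.672, apex=23.226, x_land=44.325, impact vy=-21.553
  bounce: vy ← 0.7·21.553 = 15.087
Arc 2: start y=0.000, vy=15.087 → t=3.017, apex=11.381, x_land=80.745, impact vy=-15.087
  bounce: vy ← 0.7·15.087 = 10.561
Arc 3: start y=0.000, vy=10.561 → t=2.112, apex=5.577, x_land=106.239, impact vy=-10.561
  bounce: vy ← 0.7·10.561 = 7.393
Arc 4: start y=0.000, vy=7.393 → t=1.479, apex=2.733, x_land=124.085, impact vy=-7.393
  bounce: vy ← 0.7·7.393 = 5.175
Arc 5: start y=0.000, vy=5.175 → t=1.035, apex=1.339, x_land=136.577, impact vy=-5.175
  bounce: vy ← 0.7·5.175 = 3.622
Arc 6: start y=0.000, vy=3.622 → t=0.724, apex=0.656, x_land=145.321, impact vy=-3.622
  bounce: vy ← 0.7·3.622 = 2.536
Arc 7: start y=0.000, vy=2.536 → t=0.507, apex=0.321, x_land=151.442, impact vy=-2.536
  bounce: vy ← 0.7·2.536 = 1.775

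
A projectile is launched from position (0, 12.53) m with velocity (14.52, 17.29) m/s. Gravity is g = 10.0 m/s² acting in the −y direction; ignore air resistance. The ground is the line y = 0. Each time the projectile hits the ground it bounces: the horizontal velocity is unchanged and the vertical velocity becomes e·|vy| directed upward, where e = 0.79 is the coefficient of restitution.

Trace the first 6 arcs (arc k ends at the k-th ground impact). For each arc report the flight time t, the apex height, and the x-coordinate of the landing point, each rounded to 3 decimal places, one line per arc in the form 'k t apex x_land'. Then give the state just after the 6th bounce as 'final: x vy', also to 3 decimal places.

1 4.073 27.477 59.143
2 3.704 17.149 112.924
3 2.926 10.702 155.411
4 2.312 6.679 188.975
5 1.826 4.169 215.491
6 1.443 2.602 236.438
final: 236.438 5.699

Arc 1: start y=12.530, vy=17.290 → t=4.073, apex=27.477, x_land=59.143, impact vy=-23.442
  bounce: vy ← 0.79·23.442 = 18.519
Arc 2: start y=0.000, vy=18.519 → t=3.704, apex=17.149, x_land=112.924, impact vy=-18.519
  bounce: vy ← 0.79·18.519 = 14.630
Arc 3: start y=0.000, vy=14.630 → t=2.926, apex=10.702, x_land=155.411, impact vy=-14.630
  bounce: vy ← 0.79·14.630 = 11.558
Arc 4: start y=0.000, vy=11.558 → t=2.312, apex=6.679, x_land=188.975, impact vy=-11.558
  bounce: vy ← 0.79·11.558 = 9.131
Arc 5: start y=0.000, vy=9.131 → t=1.826, apex=4.169, x_land=215.491, impact vy=-9.131
  bounce: vy ← 0.79·9.131 = 7.213
Arc 6: start y=0.000, vy=7.213 → t=1.443, apex=2.602, x_land=236.438, impact vy=-7.213
  bounce: vy ← 0.79·7.213 = 5.699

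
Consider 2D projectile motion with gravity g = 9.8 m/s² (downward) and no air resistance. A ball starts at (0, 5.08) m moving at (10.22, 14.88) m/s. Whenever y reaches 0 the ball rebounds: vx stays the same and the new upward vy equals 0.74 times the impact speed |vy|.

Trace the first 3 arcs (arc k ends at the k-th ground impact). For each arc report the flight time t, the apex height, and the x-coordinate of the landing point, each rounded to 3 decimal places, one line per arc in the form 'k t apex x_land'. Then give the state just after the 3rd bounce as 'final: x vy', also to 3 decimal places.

Arc 1: start y=5.080, vy=14.880 → t=3.347, apex=16.377, x_land=34.202, impact vy=-17.916
  bounce: vy ← 0.74·17.916 = 13.258
Arc 2: start y=0.000, vy=13.258 → t=2.706, apex=8.968, x_land=61.854, impact vy=-13.258
  bounce: vy ← 0.74·13.258 = 9.811
Arc 3: start y=0.000, vy=9.811 → t=2.002, apex=4.911, x_land=82.316, impact vy=-9.811
  bounce: vy ← 0.74·9.811 = 7.260

1 3.347 16.377 34.202
2 2.706 8.968 61.854
3 2.002 4.911 82.316
final: 82.316 7.260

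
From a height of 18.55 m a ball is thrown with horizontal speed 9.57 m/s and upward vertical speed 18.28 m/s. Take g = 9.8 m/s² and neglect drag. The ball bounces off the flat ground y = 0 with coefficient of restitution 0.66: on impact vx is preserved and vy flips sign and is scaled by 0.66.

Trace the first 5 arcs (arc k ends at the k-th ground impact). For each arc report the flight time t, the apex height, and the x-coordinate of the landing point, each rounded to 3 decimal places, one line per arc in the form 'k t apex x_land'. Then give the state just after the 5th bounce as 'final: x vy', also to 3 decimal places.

1 4.561 35.599 43.646
2 3.558 15.507 77.695
3 2.348 6.755 100.167
4 1.550 2.942 114.999
5 1.023 1.282 124.788
final: 124.788 3.308

Arc 1: start y=18.550, vy=18.280 → t=4.561, apex=35.599, x_land=43.646, impact vy=-26.415
  bounce: vy ← 0.66·26.415 = 17.434
Arc 2: start y=0.000, vy=17.434 → t=3.558, apex=15.507, x_land=77.695, impact vy=-17.434
  bounce: vy ← 0.66·17.434 = 11.506
Arc 3: start y=0.000, vy=11.506 → t=2.348, apex=6.755, x_land=100.167, impact vy=-11.506
  bounce: vy ← 0.66·11.506 = 7.594
Arc 4: start y=0.000, vy=7.594 → t=1.550, apex=2.942, x_land=114.999, impact vy=-7.594
  bounce: vy ← 0.66·7.594 = 5.012
Arc 5: start y=0.000, vy=5.012 → t=1.023, apex=1.282, x_land=124.788, impact vy=-5.012
  bounce: vy ← 0.66·5.012 = 3.308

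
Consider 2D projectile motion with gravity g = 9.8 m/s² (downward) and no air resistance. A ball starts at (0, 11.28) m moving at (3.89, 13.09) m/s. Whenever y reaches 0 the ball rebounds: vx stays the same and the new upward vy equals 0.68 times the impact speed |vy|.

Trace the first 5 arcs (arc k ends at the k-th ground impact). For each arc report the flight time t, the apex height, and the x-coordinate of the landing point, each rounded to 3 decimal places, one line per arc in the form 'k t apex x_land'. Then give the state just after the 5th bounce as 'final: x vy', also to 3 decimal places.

1 3.357 20.022 13.059
2 2.749 9.258 23.753
3 1.869 4.281 31.025
4 1.271 1.980 35.970
5 0.864 0.915 39.333
final: 39.333 2.880

Arc 1: start y=11.280, vy=13.090 → t=3.357, apex=20.022, x_land=13.059, impact vy=-19.810
  bounce: vy ← 0.68·19.810 = 13.471
Arc 2: start y=0.000, vy=13.471 → t=2.749, apex=9.258, x_land=23.753, impact vy=-13.471
  bounce: vy ← 0.68·13.471 = 9.160
Arc 3: start y=0.000, vy=9.160 → t=1.869, apex=4.281, x_land=31.025, impact vy=-9.160
  bounce: vy ← 0.68·9.160 = 6.229
Arc 4: start y=0.000, vy=6.229 → t=1.271, apex=1.980, x_land=35.970, impact vy=-6.229
  bounce: vy ← 0.68·6.229 = 4.236
Arc 5: start y=0.000, vy=4.236 → t=0.864, apex=0.915, x_land=39.333, impact vy=-4.236
  bounce: vy ← 0.68·4.236 = 2.880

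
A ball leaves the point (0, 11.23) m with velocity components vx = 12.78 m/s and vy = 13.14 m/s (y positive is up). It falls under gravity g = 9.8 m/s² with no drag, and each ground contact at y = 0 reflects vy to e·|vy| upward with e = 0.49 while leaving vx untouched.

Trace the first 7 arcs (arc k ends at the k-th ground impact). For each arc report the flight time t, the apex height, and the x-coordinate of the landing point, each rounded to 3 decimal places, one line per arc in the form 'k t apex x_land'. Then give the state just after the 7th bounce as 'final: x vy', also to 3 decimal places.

Arc 1: start y=11.230, vy=13.140 → t=3.363, apex=20.039, x_land=42.980, impact vy=-19.818
  bounce: vy ← 0.49·19.818 = 9.711
Arc 2: start y=0.000, vy=9.711 → t=1.982, apex=4.811, x_land=68.308, impact vy=-9.711
  bounce: vy ← 0.49·9.711 = 4.758
Arc 3: start y=0.000, vy=4.758 → t=0.971, apex=1.155, x_land=80.719, impact vy=-4.758
  bounce: vy ← 0.49·4.758 = 2.332
Arc 4: start y=0.000, vy=2.332 → t=0.476, apex=0.277, x_land=86.800, impact vy=-2.332
  bounce: vy ← 0.49·2.332 = 1.142
Arc 5: start y=0.000, vy=1.142 → t=0.233, apex=0.067, x_land=89.780, impact vy=-1.142
  bounce: vy ← 0.49·1.142 = 0.560
Arc 6: start y=0.000, vy=0.560 → t=0.114, apex=0.016, x_land=91.240, impact vy=-0.560
  bounce: vy ← 0.49·0.560 = 0.274
Arc 7: start y=0.000, vy=0.274 → t=0.056, apex=0.004, x_land=91.955, impact vy=-0.274
  bounce: vy ← 0.49·0.274 = 0.134

1 3.363 20.039 42.980
2 1.982 4.811 68.308
3 0.971 1.155 80.719
4 0.476 0.277 86.800
5 0.233 0.067 89.780
6 0.114 0.016 91.240
7 0.056 0.004 91.955
final: 91.955 0.134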